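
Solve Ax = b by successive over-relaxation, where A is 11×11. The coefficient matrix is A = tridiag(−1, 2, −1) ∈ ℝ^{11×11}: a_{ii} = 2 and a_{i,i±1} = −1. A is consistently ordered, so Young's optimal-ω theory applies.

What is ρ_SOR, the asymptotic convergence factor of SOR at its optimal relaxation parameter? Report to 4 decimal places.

[ρ_J] n=11: ρ(B_J) = cos(π/(n+1)) = cos(π/12) = 0.9659.
root = sin(π/12) = 0.25882  (since 1−cos² = sin²).
Young: ω* = 2/(1+√(1−ρ_J²)) = 2/(1+0.25882) = 2/1.25882 = 1.5888.
[ρ_SOR] ω* − 1 = 0.5888.

ρ_SOR = 0.5888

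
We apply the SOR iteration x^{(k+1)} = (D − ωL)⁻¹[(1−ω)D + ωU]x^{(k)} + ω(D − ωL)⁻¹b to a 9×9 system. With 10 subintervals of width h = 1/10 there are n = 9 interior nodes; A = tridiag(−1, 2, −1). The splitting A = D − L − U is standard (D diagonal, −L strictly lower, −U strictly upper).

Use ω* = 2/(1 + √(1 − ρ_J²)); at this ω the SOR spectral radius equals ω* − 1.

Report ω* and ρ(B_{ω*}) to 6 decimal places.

ω* = 1.527864, ρ_SOR = 0.527864

½·tridiag(1,0,1) at n=9: λ_k = cos(kπ/10); max |λ| at k=1 ⇒ ρ_J = cos(π/10) ≈ 0.951057.
√(1−ρ_J²) simplifies to sin(π/10) = 0.3090170.
ω* = 2/(1+0.3090170) = 1.527864
ρ_SOR = ω* − 1 ≈ 0.527864.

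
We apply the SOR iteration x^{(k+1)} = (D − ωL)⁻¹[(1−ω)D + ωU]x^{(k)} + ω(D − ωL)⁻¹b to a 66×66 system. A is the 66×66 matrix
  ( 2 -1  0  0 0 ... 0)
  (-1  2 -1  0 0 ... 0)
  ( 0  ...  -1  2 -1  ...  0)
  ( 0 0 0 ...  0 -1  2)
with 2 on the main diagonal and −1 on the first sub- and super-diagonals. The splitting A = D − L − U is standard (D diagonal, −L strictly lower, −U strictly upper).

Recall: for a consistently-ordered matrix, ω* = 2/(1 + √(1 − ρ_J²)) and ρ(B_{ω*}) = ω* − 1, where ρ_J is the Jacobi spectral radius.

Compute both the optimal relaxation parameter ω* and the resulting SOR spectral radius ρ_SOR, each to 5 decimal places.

ω* = 1.91045, ρ_SOR = 0.91045

With n=66, ρ(Jacobi) = cos(π/67) = 0.99890.
√(1 − cos²(π/67)) = sin(π/67) ≈ 0.046872.
[ω*] 2 ÷ (1 + 0.046872) = 2 ÷ 1.046872 = 1.91045.
ρ(B_{ω*}) = ω*−1 = 0.91045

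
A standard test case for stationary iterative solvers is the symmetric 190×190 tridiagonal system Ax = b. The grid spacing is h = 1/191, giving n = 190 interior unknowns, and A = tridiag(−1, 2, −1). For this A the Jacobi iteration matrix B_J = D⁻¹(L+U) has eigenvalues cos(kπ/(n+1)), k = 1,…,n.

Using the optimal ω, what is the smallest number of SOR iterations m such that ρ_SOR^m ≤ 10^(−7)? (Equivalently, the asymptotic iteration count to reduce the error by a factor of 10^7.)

m = 490

[ρ_J] n=190: ρ(B_J) = cos(π/(n+1)) = cos(π/191) = 0.9998647.
√(1−ρ_J²) = |sin(π/191)| = 0.0164474
ω* = 2/(1 + 0.0164474) = 2/1.0164474 = 1.9676375.
and ρ(B_{ω*}) = 1.9676375 − 1 = 0.9676375.
ρ_SOR^m ≤ 10^(−7) ⇔ m ≥ 7·ln10/(−ln 0.9676375) = 16.1181/0.0328977 = 489.946; m = ⌈489.946⌉ = 490.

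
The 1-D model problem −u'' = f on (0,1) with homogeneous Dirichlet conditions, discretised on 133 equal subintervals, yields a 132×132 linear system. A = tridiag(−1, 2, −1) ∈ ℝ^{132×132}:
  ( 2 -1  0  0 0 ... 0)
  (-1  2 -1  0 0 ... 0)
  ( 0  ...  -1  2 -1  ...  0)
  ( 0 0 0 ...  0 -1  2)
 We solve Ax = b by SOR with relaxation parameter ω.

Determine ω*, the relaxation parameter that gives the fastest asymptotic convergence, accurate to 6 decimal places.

B_J for the 132×132 system has eigenvalues cos(kπ/133); ρ_J = cos(π/133) = 0.999721.
√(1−ρ_J²) simplifies to sin(π/133) = 0.0236188.
Then 2/(1+√(1−ρ_J²)) = 2/(1+0.0236188); ω* = 2/1.0236188 = 1.953852.
Hence ρ(B_{ω*}) = 1.953852 − 1 = 0.953852.

ω* = 1.953852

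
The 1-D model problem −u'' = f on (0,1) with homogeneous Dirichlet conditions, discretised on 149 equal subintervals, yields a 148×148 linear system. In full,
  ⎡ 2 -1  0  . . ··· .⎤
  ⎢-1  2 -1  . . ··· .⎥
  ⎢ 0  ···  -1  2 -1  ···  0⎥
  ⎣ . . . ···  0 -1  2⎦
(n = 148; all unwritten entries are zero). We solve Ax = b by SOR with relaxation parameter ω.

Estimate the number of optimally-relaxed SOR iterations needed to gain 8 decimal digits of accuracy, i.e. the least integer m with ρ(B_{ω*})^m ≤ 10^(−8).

m = 437

½·tridiag(1,0,1) at n=148: λ_k = cos(kπ/149); max |λ| at k=1 ⇒ ρ_J = cos(π/149) ≈ 0.9997777.
root = sin(π/149) = 0.0210830  (since 1−cos² = sin²).
ω* = 2/(1+0.0210830) = 1.9587046
[ρ_SOR] ω* − 1 = 0.9587046.
Need (0.9587046)^m ≤ 10^(−8): m ≥ 8·ln10/|ln 0.9587046| = 18.4207/0.0421723 = 436.796 ⇒ m = 437.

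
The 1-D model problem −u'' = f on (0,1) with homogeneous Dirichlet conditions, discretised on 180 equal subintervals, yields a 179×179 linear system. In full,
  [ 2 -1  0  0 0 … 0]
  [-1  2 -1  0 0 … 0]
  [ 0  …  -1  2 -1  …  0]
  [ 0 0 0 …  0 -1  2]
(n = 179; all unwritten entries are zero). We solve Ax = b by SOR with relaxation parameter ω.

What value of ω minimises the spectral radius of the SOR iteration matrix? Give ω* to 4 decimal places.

[ρ_J] n=179: ρ(B_J) = cos(π/(n+1)) = cos(π/180) = 0.9998.
1 − cos²(π/180) = sin²(π/180) ⇒ √(1−ρ_J²) = sin(π/180) = 0.01745.
So ω* = 2/1.01745 = 1.9657 (Young).
At ω = 1.9657 every |λ(B_ω)| = ω−1, so ρ_SOR = 0.9657.

ω* = 1.9657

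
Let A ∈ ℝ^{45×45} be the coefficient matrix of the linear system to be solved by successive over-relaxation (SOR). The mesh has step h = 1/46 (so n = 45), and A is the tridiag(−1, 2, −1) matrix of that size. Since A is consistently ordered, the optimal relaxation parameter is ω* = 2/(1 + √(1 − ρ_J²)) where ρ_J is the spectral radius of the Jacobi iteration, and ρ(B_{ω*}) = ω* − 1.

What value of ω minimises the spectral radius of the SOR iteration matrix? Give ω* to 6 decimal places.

ω* = 1.872234

With n=45, ρ(Jacobi) = cos(π/46) = 0.997669.
√(1−ρ_J²) = |sin(π/46)| = 0.0682424
ω* = 2 / (1 + 0.0682424) = 2 / 1.0682424 ≈ 1.872234.
ρ_SOR = ω* − 1 = 1.872234 − 1 = 0.872234.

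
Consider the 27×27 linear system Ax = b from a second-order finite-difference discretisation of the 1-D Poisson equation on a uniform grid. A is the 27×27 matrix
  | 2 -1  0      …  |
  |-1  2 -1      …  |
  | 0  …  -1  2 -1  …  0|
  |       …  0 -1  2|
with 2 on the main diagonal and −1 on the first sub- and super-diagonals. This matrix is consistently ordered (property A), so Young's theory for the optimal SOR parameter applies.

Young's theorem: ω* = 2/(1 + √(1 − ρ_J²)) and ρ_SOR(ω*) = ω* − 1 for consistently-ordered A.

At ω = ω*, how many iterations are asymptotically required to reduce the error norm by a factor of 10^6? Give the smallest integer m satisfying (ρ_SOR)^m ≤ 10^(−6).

m = 62

B_J for the 27×27 system has eigenvalues cos(kπ/28); ρ_J = cos(π/28) = 0.9937122.
√(1−ρ_J²) simplifies to sin(π/28) = 0.1119645.
ω* = 2 / (1 + 0.1119645) = 2 / 1.1119645 ≈ 1.7986186.
[ρ_SOR] ω* − 1 = 0.7986186.
ρ_SOR^m ≤ 10^(−6) ⇔ m ≥ 6·ln10/(−ln 0.7986186) = 13.8155/0.224872 = 61.437; m = ⌈61.437⌉ = 62.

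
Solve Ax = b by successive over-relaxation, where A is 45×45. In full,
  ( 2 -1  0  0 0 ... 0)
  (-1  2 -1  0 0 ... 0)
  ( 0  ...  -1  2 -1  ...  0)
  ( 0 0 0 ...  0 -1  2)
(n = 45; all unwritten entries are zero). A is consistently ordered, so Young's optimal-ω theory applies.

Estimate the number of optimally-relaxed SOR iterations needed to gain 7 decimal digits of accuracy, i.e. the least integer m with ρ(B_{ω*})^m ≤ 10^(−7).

m = 118

ρ_J = max_k |cos(kπ/46)| = cos(π/46) = 0.9976688
1 − cos²(π/46) = sin²(π/46) ⇒ √(1−ρ_J²) = sin(π/46) = 0.0682424.
So ω* = 2/1.0682424 = 1.8722342 (Young).
ρ_SOR = ω* − 1 ≈ 0.8722342.
(0.8722342)^m ≤ 10^{−7}  ⇒  m·ln(0.8722342) ≤ −7·ln10  ⇒  m ≥ 117.911  ⇒  m = 118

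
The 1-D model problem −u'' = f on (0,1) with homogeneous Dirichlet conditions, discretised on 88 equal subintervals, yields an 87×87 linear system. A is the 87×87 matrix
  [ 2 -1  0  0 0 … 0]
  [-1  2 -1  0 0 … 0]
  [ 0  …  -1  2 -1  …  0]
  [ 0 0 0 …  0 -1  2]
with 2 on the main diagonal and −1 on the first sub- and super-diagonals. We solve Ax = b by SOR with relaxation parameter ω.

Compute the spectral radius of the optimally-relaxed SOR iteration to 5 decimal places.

n=87: λ(B_J) = 1 − λ(A)/2 = cos(kπ/88); k=1 gives ρ_J = 0.99936.
root = sin(π/88) = 0.035692  (since 1−cos² = sin²).
Then 2/(1+√(1−ρ_J²)) = 2/(1+0.035692); ω* = 2/1.035692 = 1.93108.
[ρ_SOR] ω* − 1 = 0.93108.

ρ_SOR = 0.93108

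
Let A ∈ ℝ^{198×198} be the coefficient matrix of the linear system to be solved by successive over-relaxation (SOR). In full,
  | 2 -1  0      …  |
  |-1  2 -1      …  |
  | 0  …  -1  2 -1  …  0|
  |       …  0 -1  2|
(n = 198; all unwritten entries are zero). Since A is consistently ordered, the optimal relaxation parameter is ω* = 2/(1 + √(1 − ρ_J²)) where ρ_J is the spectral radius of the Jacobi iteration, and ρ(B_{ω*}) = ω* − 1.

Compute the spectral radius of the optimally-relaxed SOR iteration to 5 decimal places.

ρ_SOR = 0.96892

B_J for the 198×198 system has eigenvalues cos(kπ/199); ρ_J = cos(π/199) = 0.99988.
root = sin(π/199) = 0.015786  (since 1−cos² = sin²).
ω* = 2 / (1 + 0.015786) = 2 / 1.015786 ≈ 1.96892.
At ω = 1.96892 every |λ(B_ω)| = ω−1, so ρ_SOR = 0.96892.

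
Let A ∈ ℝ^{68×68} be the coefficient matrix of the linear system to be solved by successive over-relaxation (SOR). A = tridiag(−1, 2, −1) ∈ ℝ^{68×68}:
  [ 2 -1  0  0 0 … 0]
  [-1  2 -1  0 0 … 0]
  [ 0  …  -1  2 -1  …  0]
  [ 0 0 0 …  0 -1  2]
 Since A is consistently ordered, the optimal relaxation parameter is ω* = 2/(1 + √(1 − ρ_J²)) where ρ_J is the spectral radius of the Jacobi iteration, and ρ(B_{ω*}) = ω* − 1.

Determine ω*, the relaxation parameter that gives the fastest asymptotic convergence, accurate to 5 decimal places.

ρ_J = max_k |cos(kπ/69)| = cos(π/69) = 0.99896
√(1−ρ_J²) simplifies to sin(π/69) = 0.045515.
ω* = 2/(1+0.045515) = 1.91293
Hence ρ(B_{ω*}) = 1.91293 − 1 = 0.91293.

ω* = 1.91293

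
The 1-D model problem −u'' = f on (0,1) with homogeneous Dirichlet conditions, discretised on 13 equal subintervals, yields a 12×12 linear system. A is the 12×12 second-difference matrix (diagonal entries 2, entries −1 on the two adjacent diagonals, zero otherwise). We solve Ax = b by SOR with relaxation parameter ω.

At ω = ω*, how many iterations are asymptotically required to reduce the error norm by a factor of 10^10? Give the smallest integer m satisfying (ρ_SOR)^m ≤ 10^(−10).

B_J for the 12×12 system has eigenvalues cos(kπ/13); ρ_J = cos(π/13) = 0.9709418.
√(1−ρ_J²) = |sin(π/13)| = 0.2393157
Young: ω* = 2/(1+√(1−ρ_J²)) = 2/(1+0.2393157) = 2/1.2393157 = 1.6137938.
ρ_SOR = ω* − 1 ≈ 0.6137938.
(0.6137938)^m ≤ 10^{−10}  ⇒  m·ln(0.6137938) ≤ −10·ln10  ⇒  m ≥ 47.175  ⇒  m = 48

m = 48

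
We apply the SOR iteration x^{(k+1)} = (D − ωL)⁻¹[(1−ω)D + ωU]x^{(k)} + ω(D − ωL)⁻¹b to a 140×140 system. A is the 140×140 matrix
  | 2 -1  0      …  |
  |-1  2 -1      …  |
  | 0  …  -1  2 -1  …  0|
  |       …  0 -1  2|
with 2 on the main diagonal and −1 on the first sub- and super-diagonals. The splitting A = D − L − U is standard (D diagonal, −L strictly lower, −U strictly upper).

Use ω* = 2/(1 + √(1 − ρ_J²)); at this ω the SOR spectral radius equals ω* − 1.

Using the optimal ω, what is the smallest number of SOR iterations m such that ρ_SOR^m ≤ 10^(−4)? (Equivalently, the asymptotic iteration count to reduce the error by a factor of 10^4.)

m = 207

B_J for the 140×140 system has eigenvalues cos(kπ/141); ρ_J = cos(π/141) = 0.9997518.
√(1−ρ_J²) simplifies to sin(π/141) = 0.0222790.
Then 2/(1+√(1−ρ_J²)) = 2/(1+0.0222790); ω* = 2/1.0222790 = 1.9564131.
ρ(B_{ω*}) = ω*−1 = 0.9564131
m ≥ 4·ln10 / (−ln 0.9564131) = 206.671; smallest integer m = 207.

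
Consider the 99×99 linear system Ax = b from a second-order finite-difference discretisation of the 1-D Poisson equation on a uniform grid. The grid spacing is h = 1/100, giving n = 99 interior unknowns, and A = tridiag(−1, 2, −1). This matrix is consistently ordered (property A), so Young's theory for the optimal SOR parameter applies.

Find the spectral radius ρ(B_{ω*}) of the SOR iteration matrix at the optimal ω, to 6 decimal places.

With n=99, ρ(Jacobi) = cos(π/100) = 0.999507.
root = sin(π/100) = 0.0314108  (since 1−cos² = sin²).
Young: ω* = 2/(1+√(1−ρ_J²)) = 2/(1+0.0314108) = 2/1.0314108 = 1.939092.
and ρ(B_{ω*}) = 1.939092 − 1 = 0.939092.

ρ_SOR = 0.939092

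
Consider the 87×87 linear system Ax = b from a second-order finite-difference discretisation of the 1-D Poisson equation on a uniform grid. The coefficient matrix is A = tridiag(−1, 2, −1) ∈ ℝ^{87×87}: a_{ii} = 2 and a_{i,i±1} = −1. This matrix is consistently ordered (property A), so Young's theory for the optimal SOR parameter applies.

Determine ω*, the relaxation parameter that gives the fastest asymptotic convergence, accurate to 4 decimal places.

B_J for the 87×87 system has eigenvalues cos(kπ/88); ρ_J = cos(π/88) = 0.9994.
root = sin(π/88) = 0.03569  (since 1−cos² = sin²).
[ω*] 2 ÷ (1 + 0.03569) = 2 ÷ 1.03569 = 1.9311.
ρ_SOR = ω* − 1 ≈ 0.9311.

ω* = 1.9311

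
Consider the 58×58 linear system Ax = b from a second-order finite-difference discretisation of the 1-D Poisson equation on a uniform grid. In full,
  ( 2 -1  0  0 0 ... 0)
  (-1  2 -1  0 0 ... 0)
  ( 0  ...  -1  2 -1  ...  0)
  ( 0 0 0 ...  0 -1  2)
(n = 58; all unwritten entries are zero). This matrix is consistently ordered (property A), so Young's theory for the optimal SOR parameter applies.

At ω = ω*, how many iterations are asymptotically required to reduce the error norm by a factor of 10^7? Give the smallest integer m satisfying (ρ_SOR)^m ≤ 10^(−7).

m = 152

spectrum of D⁻¹(L+U) = {cos(kπ/59) : 1≤k≤58}; ρ_J = cos(π/59) = 0.9985827.
√(1 − cos²(π/59)) = sin(π/59) ≈ 0.0532222.
So ω* = 2/1.0532222 = 1.8989345 (Young).
and ρ(B_{ω*}) = 1.8989345 − 1 = 0.8989345.
Need (0.8989345)^m ≤ 10^(−7): m ≥ 7·ln10/|ln 0.8989345| = 16.1181/0.106545 = 151.280 ⇒ m = 152.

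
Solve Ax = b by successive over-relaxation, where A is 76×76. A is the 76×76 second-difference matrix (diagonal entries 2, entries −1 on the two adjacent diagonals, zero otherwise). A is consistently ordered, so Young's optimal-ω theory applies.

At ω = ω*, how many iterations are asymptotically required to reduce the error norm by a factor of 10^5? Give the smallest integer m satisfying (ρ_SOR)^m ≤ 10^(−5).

m = 142

With n=76, ρ(Jacobi) = cos(π/77) = 0.9991678.
√(1−ρ_J²) simplifies to sin(π/77) = 0.0407886.
Young: ω* = 2/(1+√(1−ρ_J²)) = 2/(1+0.0407886) = 2/1.0407886 = 1.9216198.
ρ(B_{ω*}) = ω*−1 = 0.9216198
Need (0.9216198)^m ≤ 10^(−5): m ≥ 5·ln10/|ln 0.9216198| = 11.5129/0.0816225 = 141.051 ⇒ m = 142.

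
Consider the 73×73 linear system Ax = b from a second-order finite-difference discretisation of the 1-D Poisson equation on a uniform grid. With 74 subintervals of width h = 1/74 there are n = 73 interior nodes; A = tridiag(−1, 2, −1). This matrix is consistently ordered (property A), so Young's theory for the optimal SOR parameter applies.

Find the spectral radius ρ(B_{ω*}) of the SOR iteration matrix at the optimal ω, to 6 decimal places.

ρ_SOR = 0.918573

ρ_J = max_k |cos(kπ/74)| = cos(π/74) = 0.999099
root = sin(π/74) = 0.0424412  (since 1−cos² = sin²).
ω* = 2/(1+0.0424412) = 1.918573
and ρ(B_{ω*}) = 1.918573 − 1 = 0.918573.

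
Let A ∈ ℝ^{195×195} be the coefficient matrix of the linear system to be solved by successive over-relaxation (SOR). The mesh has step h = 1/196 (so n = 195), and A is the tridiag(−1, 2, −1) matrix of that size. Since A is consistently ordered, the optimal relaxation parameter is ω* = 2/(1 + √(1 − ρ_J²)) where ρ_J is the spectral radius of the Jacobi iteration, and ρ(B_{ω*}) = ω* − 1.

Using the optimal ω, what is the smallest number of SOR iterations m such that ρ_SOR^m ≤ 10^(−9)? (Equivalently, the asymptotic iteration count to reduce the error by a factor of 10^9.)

m = 647

[ρ_J] n=195: ρ(B_J) = cos(π/(n+1)) = cos(π/196) = 0.9998715.
root = sin(π/196) = 0.0160278  (since 1−cos² = sin²).
Then 2/(1+√(1−ρ_J²)) = 2/(1+0.0160278); ω* = 2/1.0160278 = 1.9684501.
ρ_SOR = ω* − 1 = 1.9684501 − 1 = 0.9684501.
For 9 digits: m = 9·ln10 / (−ln 0.9684501) = 20.7233/0.0320583 = 646.425; round up → m = 647.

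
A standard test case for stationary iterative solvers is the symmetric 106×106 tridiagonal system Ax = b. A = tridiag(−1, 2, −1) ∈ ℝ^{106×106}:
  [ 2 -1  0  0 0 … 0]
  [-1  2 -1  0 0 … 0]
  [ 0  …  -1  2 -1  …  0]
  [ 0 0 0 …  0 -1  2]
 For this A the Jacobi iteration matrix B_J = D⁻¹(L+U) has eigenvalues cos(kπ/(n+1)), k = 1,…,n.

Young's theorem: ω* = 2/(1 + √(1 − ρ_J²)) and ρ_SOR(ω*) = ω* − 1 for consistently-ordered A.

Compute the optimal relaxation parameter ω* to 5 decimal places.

ω* = 1.94296

spectrum of D⁻¹(L+U) = {cos(kπ/107) : 1≤k≤106}; ρ_J = cos(π/107) = 0.99957.
√(1−ρ_J²) = |sin(π/107)| = 0.029356
ω* = 2 / (1 + 0.029356) = 2 / 1.029356 ≈ 1.94296.
Hence ρ(B_{ω*}) = 1.94296 − 1 = 0.94296.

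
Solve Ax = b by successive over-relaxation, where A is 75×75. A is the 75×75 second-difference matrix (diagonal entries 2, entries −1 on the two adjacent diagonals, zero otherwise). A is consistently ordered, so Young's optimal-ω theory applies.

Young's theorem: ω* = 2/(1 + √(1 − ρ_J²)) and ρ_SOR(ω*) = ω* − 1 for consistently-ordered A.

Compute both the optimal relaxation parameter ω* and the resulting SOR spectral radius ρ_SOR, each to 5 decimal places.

ω* = 1.92063, ρ_SOR = 0.92063

[ρ_J] n=75: ρ(B_J) = cos(π/(n+1)) = cos(π/76) = 0.99915.
1 − cos²(π/76) = sin²(π/76) ⇒ √(1−ρ_J²) = sin(π/76) = 0.041325.
ω* = 2/(1+0.041325) = 1.92063
ρ_SOR = ω* − 1 ≈ 0.92063.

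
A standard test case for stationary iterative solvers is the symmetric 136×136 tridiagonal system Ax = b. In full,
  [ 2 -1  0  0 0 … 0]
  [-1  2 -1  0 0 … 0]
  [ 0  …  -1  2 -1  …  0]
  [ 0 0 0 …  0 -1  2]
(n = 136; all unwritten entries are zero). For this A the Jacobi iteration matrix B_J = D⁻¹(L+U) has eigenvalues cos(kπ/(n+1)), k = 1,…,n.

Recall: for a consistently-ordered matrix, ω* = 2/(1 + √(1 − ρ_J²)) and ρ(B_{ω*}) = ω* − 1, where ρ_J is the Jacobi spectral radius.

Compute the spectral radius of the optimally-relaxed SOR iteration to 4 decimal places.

ρ_J = max_k |cos(kπ/137)| = cos(π/137) = 0.9997
√(1 − cos²(π/137)) = sin(π/137) ≈ 0.02293.
[ω*] 2 ÷ (1 + 0.02293) = 2 ÷ 1.02293 = 1.9552.
At ω = 1.9552 every |λ(B_ω)| = ω−1, so ρ_SOR = 0.9552.

ρ_SOR = 0.9552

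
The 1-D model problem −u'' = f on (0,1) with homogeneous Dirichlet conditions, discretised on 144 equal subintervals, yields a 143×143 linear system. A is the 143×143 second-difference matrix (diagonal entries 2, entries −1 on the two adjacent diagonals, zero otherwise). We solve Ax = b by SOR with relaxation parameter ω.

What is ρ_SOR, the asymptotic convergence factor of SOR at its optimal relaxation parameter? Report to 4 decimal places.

spectrum of D⁻¹(L+U) = {cos(kπ/144) : 1≤k≤143}; ρ_J = cos(π/144) = 0.9998.
√(1−ρ_J²) = |sin(π/144)| = 0.02181
ω* = 2/(1+0.02181) = 1.9573
ρ(B_{ω*}) = ω*−1 = 0.9573

ρ_SOR = 0.9573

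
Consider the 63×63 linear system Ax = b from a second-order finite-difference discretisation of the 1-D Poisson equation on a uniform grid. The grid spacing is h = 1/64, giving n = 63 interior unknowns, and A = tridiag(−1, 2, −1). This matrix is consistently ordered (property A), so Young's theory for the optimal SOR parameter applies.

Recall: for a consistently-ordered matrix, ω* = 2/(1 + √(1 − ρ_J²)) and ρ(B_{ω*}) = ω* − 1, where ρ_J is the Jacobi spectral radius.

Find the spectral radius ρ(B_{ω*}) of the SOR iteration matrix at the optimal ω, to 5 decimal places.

ρ_SOR = 0.90645

ρ_J = max_k |cos(kπ/64)| = cos(π/64) = 0.99880
√(1 − cos²(π/64)) = sin(π/64) ≈ 0.049068.
[ω*] 2 ÷ (1 + 0.049068) = 2 ÷ 1.049068 = 1.90645.
Hence ρ(B_{ω*}) = 1.90645 − 1 = 0.90645.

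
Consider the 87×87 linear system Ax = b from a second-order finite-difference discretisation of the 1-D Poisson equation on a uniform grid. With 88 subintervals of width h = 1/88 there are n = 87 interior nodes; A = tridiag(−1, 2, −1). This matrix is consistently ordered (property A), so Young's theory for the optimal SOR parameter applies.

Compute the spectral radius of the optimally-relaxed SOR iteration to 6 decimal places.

spectrum of D⁻¹(L+U) = {cos(kπ/88) : 1≤k≤87}; ρ_J = cos(π/88) = 0.999363.
1 − cos²(π/88) = sin²(π/88) ⇒ √(1−ρ_J²) = sin(π/88) = 0.0356923.
Then 2/(1+√(1−ρ_J²)) = 2/(1+0.0356923); ω* = 2/1.0356923 = 1.931075.
ρ(B_{ω*}) = ω*−1 = 0.931075

ρ_SOR = 0.931075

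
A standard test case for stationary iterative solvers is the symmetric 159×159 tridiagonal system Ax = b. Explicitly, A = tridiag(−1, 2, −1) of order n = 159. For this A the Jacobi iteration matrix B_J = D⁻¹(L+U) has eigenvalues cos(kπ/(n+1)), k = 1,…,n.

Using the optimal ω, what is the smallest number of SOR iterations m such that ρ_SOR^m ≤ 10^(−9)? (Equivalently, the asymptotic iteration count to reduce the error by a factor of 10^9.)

ρ_J = max_k |cos(kπ/160)| = cos(π/160) = 0.9998072
1 − cos²(π/160) = sin²(π/160) ⇒ √(1−ρ_J²) = sin(π/160) = 0.0196337.
ω* = 2 / (1 + 0.0196337) = 2 / 1.0196337 ≈ 1.9614887.
At ω = 1.9614887 every |λ(B_ω)| = ω−1, so ρ_SOR = 0.9614887.
Need (0.9614887)^m ≤ 10^(−9): m ≥ 9·ln10/|ln 0.9614887| = 20.7233/0.0392725 = 527.680 ⇒ m = 528.

m = 528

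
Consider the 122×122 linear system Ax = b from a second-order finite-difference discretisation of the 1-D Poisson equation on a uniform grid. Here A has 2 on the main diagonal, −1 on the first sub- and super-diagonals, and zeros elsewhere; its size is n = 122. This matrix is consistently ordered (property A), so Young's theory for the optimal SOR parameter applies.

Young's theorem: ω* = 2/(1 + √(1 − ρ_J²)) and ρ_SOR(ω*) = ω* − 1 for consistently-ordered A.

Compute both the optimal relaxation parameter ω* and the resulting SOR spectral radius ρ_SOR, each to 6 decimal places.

ρ_J = max_k |cos(kπ/123)| = cos(π/123) = 0.999674
root = sin(π/123) = 0.0255386  (since 1−cos² = sin²).
Young: ω* = 2/(1+√(1−ρ_J²)) = 2/(1+0.0255386) = 2/1.0255386 = 1.950195.
ρ_SOR = ω* − 1 ≈ 0.950195.

ω* = 1.950195, ρ_SOR = 0.950195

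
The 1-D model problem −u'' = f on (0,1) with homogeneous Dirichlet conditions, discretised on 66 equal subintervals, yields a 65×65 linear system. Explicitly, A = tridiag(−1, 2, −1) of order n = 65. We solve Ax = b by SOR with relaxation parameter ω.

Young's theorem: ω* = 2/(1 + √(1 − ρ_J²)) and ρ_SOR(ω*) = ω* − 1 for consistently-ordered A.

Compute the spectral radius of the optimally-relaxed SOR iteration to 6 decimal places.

With n=65, ρ(Jacobi) = cos(π/66) = 0.998867.
√(1 − cos²(π/66)) = sin(π/66) ≈ 0.0475819.
[ω*] 2 ÷ (1 + 0.0475819) = 2 ÷ 1.0475819 = 1.909159.
At ω = 1.909159 every |λ(B_ω)| = ω−1, so ρ_SOR = 0.909159.

ρ_SOR = 0.909159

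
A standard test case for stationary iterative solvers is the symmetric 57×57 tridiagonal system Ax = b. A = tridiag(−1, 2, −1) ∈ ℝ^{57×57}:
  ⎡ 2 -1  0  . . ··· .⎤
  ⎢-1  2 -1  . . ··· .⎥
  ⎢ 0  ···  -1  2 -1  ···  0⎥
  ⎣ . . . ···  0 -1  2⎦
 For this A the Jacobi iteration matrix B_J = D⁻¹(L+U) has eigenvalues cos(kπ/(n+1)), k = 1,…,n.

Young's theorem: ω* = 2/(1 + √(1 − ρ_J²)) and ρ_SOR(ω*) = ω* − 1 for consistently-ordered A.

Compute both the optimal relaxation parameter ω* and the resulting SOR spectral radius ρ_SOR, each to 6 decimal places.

ω* = 1.897283, ρ_SOR = 0.897283

[ρ_J] n=57: ρ(B_J) = cos(π/(n+1)) = cos(π/58) = 0.998533.
√(1 − cos²(π/58)) = sin(π/58) ≈ 0.0541389.
ω* = 2/(1+0.0541389) = 1.897283
At ω = 1.897283 every |λ(B_ω)| = ω−1, so ρ_SOR = 0.897283.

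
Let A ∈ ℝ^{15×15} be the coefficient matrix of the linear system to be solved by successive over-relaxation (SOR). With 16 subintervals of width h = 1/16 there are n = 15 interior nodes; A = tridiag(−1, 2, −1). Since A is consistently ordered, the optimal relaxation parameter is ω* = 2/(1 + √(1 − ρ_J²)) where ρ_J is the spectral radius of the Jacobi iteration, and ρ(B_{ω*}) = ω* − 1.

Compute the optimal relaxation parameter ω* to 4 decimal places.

ω* = 1.6735

[ρ_J] n=15: ρ(B_J) = cos(π/(n+1)) = cos(π/16) = 0.9808.
root = sin(π/16) = 0.19509  (since 1−cos² = sin²).
ω* = 2/(1+0.19509) = 1.6735
ρ_SOR = ω* − 1 = 1.6735 − 1 = 0.6735.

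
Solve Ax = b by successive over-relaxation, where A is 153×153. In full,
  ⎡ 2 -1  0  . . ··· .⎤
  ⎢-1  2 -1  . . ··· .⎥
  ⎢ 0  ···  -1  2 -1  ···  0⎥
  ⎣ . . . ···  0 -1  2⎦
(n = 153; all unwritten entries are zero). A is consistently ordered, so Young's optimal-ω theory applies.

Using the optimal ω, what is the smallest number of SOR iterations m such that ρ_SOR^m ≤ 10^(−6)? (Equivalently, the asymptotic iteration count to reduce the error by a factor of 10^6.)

½·tridiag(1,0,1) at n=153: λ_k = cos(kπ/154); max |λ| at k=1 ⇒ ρ_J = cos(π/154) ≈ 0.9997919.
√(1 − cos²(π/154)) = sin(π/154) ≈ 0.0203985.
[ω*] 2 ÷ (1 + 0.0203985) = 2 ÷ 1.0203985 = 1.9600186.
ρ(B_{ω*}) = ω*−1 = 0.9600186
ρ_SOR^m ≤ 10^(−6) ⇔ m ≥ 6·ln10/(−ln 0.9600186) = 13.8155/0.0408026 = 338.594; m = ⌈338.594⌉ = 339.

m = 339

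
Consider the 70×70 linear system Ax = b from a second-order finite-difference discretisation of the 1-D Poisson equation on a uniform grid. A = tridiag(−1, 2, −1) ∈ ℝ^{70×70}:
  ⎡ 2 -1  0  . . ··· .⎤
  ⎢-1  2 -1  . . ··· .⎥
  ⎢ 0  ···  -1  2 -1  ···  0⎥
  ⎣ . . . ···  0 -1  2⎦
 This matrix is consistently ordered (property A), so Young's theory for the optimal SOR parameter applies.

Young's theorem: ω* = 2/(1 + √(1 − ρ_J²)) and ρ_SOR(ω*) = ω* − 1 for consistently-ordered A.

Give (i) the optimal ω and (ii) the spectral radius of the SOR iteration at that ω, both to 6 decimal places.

ρ_J = max_k |cos(kπ/71)| = cos(π/71) = 0.999021
1 − cos²(π/71) = sin²(π/71) ⇒ √(1−ρ_J²) = sin(π/71) = 0.0442333.
[ω*] 2 ÷ (1 + 0.0442333) = 2 ÷ 1.0442333 = 1.915281.
Hence ρ(B_{ω*}) = 1.915281 − 1 = 0.915281.

ω* = 1.915281, ρ_SOR = 0.915281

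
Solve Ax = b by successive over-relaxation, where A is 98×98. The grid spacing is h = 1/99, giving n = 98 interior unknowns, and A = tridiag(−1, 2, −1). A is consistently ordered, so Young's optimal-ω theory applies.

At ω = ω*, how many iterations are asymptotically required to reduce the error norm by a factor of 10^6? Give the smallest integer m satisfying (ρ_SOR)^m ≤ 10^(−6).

m = 218

ρ_J = max_k |cos(kπ/99)| = cos(π/99) = 0.9994965
√(1 − cos²(π/99)) = sin(π/99) ≈ 0.0317279.
So ω* = 2/1.0317279 = 1.9384956 (Young).
[ρ_SOR] ω* − 1 = 0.9384956.
6·ln10 = 13.8155; −ln(0.9384956) = 0.0634771; m = ⌈13.8155/0.0634771⌉ = ⌈217.645⌉ = 218.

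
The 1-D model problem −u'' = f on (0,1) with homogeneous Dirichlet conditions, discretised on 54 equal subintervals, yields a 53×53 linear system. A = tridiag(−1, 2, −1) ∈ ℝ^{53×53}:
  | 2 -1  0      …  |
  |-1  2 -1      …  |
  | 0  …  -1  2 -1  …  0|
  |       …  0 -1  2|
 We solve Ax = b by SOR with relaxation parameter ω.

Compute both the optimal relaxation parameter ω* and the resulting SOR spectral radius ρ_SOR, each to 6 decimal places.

n=53: λ(B_J) = 1 − λ(A)/2 = cos(kπ/54); k=1 gives ρ_J = 0.998308.
root = sin(π/54) = 0.0581448  (since 1−cos² = sin²).
So ω* = 2/1.0581448 = 1.890100 (Young).
[ρ_SOR] ω* − 1 = 0.890100.

ω* = 1.890100, ρ_SOR = 0.890100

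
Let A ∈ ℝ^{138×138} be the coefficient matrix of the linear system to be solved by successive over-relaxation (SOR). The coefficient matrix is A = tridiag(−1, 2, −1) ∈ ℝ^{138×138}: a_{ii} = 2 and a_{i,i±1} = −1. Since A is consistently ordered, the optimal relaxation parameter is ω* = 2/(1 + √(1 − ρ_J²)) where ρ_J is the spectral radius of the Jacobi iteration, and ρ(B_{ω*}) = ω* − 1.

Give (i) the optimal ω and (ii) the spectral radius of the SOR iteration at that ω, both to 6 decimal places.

ω* = 1.955800, ρ_SOR = 0.955800

spectrum of D⁻¹(L+U) = {cos(kπ/139) : 1≤k≤138}; ρ_J = cos(π/139) = 0.999745.
√(1−ρ_J²) simplifies to sin(π/139) = 0.0225995.
ω* = 2 / (1 + 0.0225995) = 2 / 1.0225995 ≈ 1.955800.
ρ_SOR = ω* − 1 = 1.955800 − 1 = 0.955800.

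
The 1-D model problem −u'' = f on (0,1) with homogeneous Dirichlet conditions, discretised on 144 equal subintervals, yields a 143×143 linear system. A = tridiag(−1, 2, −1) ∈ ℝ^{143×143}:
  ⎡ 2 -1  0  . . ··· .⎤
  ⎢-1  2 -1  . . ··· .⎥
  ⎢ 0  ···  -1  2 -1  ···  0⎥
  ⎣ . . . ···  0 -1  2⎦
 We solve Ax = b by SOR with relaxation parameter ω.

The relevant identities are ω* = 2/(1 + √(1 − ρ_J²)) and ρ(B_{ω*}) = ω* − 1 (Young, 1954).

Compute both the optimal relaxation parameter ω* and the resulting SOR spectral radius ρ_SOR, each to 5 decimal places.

B_J for the 143×143 system has eigenvalues cos(kπ/144); ρ_J = cos(π/144) = 0.99976.
root = sin(π/144) = 0.021815  (since 1−cos² = sin²).
ω* = 2/(1 + 0.021815) = 2/1.021815 = 1.95730.
[ρ_SOR] ω* − 1 = 0.95730.

ω* = 1.95730, ρ_SOR = 0.95730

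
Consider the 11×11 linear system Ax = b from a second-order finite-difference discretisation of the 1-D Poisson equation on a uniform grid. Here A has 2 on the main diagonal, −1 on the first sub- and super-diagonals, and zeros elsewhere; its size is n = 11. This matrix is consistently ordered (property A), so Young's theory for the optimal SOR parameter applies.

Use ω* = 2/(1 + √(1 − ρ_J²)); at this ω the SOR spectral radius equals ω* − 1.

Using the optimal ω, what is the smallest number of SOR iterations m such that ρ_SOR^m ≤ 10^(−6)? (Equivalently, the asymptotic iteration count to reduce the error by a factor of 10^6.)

m = 27

[ρ_J] n=11: ρ(B_J) = cos(π/(n+1)) = cos(π/12) = 0.9659258.
root = sin(π/12) = 0.2588190  (since 1−cos² = sin²).
Then 2/(1+√(1−ρ_J²)) = 2/(1+0.2588190); ω* = 2/1.2588190 = 1.5887908.
ρ(B_{ω*}) = ω*−1 = 0.5887908
For 6 digits: m = 6·ln10 / (−ln 0.5887908) = 13.8155/0.529684 = 26.083; round up → m = 27.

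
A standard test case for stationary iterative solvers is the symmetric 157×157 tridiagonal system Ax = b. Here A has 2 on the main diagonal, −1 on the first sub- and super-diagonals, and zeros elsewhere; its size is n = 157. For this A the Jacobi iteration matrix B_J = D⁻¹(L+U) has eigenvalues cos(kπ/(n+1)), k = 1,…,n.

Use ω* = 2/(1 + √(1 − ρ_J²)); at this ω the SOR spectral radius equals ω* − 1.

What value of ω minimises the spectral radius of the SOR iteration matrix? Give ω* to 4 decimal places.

ω* = 1.9610

ρ_J = max_k |cos(kπ/158)| = cos(π/158) = 0.9998
1 − cos²(π/158) = sin²(π/158) ⇒ √(1−ρ_J²) = sin(π/158) = 0.01988.
ω* = 2/(1+0.01988) = 1.9610
ρ_SOR = ω* − 1 = 1.9610 − 1 = 0.9610.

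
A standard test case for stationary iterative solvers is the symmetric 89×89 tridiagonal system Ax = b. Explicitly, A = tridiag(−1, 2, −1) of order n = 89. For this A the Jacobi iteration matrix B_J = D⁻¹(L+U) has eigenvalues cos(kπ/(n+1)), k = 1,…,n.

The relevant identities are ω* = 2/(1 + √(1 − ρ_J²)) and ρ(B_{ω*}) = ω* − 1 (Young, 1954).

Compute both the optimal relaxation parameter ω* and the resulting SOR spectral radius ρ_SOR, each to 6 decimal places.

ρ_J = max_k |cos(kπ/90)| = cos(π/90) = 0.999391
1 − cos²(π/90) = sin²(π/90) ⇒ √(1−ρ_J²) = sin(π/90) = 0.0348995.
Young: ω* = 2/(1+√(1−ρ_J²)) = 2/(1+0.0348995) = 2/1.0348995 = 1.932555.
ρ_SOR = ω* − 1 = 1.932555 − 1 = 0.932555.

ω* = 1.932555, ρ_SOR = 0.932555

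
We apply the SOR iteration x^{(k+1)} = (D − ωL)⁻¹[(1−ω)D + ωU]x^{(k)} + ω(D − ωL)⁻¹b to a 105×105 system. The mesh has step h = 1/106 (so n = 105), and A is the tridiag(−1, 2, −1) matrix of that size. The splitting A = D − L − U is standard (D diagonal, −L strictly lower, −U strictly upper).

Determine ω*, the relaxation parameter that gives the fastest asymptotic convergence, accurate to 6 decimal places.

ρ_J = max_k |cos(kπ/106)| = cos(π/106) = 0.999561
1 − cos²(π/106) = sin²(π/106) ⇒ √(1−ρ_J²) = sin(π/106) = 0.0296333.
Young: ω* = 2/(1+√(1−ρ_J²)) = 2/(1+0.0296333) = 2/1.0296333 = 1.942439.
ρ_SOR = ω* − 1 ≈ 0.942439.

ω* = 1.942439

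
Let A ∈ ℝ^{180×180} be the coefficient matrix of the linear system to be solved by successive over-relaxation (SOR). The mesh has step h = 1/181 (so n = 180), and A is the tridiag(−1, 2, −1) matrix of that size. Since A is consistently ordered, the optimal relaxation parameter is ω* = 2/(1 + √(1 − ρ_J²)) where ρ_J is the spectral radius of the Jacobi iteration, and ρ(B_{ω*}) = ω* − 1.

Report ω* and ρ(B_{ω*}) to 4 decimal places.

ρ_J = max_k |cos(kπ/181)| = cos(π/181) = 0.9998
1 − cos²(π/181) = sin²(π/181) ⇒ √(1−ρ_J²) = sin(π/181) = 0.01736.
[ω*] 2 ÷ (1 + 0.01736) = 2 ÷ 1.01736 = 1.9659.
ρ(B_{ω*}) = ω*−1 = 0.9659

ω* = 1.9659, ρ_SOR = 0.9659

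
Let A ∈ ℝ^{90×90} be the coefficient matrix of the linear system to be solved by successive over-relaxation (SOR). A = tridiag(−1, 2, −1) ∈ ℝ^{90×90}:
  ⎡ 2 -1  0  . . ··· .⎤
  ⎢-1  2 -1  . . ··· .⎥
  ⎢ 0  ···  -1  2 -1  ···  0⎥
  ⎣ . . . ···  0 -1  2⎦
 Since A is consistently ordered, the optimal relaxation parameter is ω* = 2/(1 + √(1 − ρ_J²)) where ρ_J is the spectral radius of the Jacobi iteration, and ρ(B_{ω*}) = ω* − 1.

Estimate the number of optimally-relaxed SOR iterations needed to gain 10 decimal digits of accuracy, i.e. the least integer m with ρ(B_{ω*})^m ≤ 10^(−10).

m = 334

n=90: λ(B_J) = 1 − λ(A)/2 = cos(kπ/91); k=1 gives ρ_J = 0.9994041.
√(1−ρ_J²) simplifies to sin(π/91) = 0.0345161.
ω* = 2/(1+0.0345161) = 1.9332710
At ω = 1.9332710 every |λ(B_ω)| = ω−1, so ρ_SOR = 0.9332710.
Need (0.9332710)^m ≤ 10^(−10): m ≥ 10·ln10/|ln 0.9332710| = 23.0259/0.0690597 = 333.420 ⇒ m = 334.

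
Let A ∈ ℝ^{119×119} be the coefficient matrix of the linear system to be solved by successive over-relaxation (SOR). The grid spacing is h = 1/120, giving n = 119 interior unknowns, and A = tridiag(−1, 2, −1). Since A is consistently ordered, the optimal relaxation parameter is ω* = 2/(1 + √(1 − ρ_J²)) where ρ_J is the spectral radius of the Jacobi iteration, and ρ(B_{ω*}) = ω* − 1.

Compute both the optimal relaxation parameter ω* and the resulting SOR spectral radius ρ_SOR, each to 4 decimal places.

ω* = 1.9490, ρ_SOR = 0.9490

spectrum of D⁻¹(L+U) = {cos(kπ/120) : 1≤k≤119}; ρ_J = cos(π/120) = 0.9997.
√(1−ρ_J²) simplifies to sin(π/120) = 0.02618.
ω* = 2/(1 + 0.02618) = 2/1.02618 = 1.9490.
At ω = 1.9490 every |λ(B_ω)| = ω−1, so ρ_SOR = 0.9490.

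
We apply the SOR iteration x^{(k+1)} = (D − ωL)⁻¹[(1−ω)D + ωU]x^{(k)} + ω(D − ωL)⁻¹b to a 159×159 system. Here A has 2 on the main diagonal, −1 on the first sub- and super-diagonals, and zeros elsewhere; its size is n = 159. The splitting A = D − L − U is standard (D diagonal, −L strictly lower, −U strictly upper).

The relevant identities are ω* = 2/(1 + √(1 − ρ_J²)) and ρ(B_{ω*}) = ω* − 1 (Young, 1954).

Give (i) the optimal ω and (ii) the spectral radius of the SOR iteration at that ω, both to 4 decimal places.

spectrum of D⁻¹(L+U) = {cos(kπ/160) : 1≤k≤159}; ρ_J = cos(π/160) = 0.9998.
√(1 − cos²(π/160)) = sin(π/160) ≈ 0.01963.
ω* = 2 / (1 + 0.01963) = 2 / 1.01963 ≈ 1.9615.
and ρ(B_{ω*}) = 1.9615 − 1 = 0.9615.

ω* = 1.9615, ρ_SOR = 0.9615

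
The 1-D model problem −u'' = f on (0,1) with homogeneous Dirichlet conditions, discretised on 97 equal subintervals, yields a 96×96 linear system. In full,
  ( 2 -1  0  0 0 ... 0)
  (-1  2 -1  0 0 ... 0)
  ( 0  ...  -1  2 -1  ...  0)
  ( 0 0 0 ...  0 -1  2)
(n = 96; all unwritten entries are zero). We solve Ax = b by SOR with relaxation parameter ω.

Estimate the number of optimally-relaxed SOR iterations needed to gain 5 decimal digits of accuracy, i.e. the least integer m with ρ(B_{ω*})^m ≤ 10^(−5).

m = 178

n=96: λ(B_J) = 1 − λ(A)/2 = cos(kπ/97); k=1 gives ρ_J = 0.9994756.
1 − cos²(π/97) = sin²(π/97) ⇒ √(1−ρ_J²) = sin(π/97) = 0.0323819.
Young: ω* = 2/(1+√(1−ρ_J²)) = 2/(1+0.0323819) = 2/1.0323819 = 1.9372676.
Hence ρ(B_{ω*}) = 1.9372676 − 1 = 0.9372676.
5·ln10 = 11.5129; −ln(0.9372676) = 0.0647864; m = ⌈11.5129/0.0647864⌉ = ⌈177.706⌉ = 178.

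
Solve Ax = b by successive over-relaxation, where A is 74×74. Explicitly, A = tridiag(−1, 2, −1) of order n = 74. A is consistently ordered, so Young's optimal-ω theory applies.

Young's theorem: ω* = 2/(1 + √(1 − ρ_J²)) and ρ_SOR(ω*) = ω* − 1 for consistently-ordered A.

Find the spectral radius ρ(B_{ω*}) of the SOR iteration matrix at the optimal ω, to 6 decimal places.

n=74: λ(B_J) = 1 − λ(A)/2 = cos(kπ/75); k=1 gives ρ_J = 0.999123.
√(1−ρ_J²) = |sin(π/75)| = 0.0418757
ω* = 2/(1+0.0418757) = 1.919615
and ρ(B_{ω*}) = 1.919615 − 1 = 0.919615.

ρ_SOR = 0.919615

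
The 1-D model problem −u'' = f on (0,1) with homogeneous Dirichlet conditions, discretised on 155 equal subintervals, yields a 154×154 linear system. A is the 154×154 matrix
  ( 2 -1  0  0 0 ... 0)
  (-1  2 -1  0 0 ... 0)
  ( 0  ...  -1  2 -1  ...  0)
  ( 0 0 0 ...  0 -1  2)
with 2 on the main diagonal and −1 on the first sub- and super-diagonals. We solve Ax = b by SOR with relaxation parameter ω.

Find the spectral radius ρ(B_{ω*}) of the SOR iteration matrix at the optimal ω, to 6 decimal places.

n=154: λ(B_J) = 1 − λ(A)/2 = cos(kπ/155); k=1 gives ρ_J = 0.999795.
√(1−ρ_J²) simplifies to sin(π/155) = 0.0202670.
So ω* = 2/1.0202670 = 1.960271 (Young).
ρ_SOR = ω* − 1 ≈ 0.960271.

ρ_SOR = 0.960271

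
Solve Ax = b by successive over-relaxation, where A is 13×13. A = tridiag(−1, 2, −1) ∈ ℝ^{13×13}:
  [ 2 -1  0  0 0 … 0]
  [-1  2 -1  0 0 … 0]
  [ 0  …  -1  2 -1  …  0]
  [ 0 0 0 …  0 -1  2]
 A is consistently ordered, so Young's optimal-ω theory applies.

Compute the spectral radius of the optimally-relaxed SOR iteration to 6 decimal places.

ρ_SOR = 0.635964

[ρ_J] n=13: ρ(B_J) = cos(π/(n+1)) = cos(π/14) = 0.974928.
1 − cos²(π/14) = sin²(π/14) ⇒ √(1−ρ_J²) = sin(π/14) = 0.2225209.
ω* = 2/(1 + 0.2225209) = 2/1.2225209 = 1.635964.
ρ_SOR = ω* − 1 ≈ 0.635964.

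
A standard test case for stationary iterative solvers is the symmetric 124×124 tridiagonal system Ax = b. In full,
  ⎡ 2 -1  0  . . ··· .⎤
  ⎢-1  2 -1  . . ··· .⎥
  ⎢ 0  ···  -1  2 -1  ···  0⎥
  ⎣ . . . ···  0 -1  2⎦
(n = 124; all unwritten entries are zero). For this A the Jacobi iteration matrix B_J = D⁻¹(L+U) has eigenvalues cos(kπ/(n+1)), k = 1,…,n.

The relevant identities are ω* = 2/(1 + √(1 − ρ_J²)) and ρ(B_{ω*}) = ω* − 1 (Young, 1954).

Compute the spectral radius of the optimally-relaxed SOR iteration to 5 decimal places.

ρ_SOR = 0.95097

With n=124, ρ(Jacobi) = cos(π/125) = 0.99968.
√(1 − cos²(π/125)) = sin(π/125) ≈ 0.025130.
So ω* = 2/1.025130 = 1.95097 (Young).
and ρ(B_{ω*}) = 1.95097 − 1 = 0.95097.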